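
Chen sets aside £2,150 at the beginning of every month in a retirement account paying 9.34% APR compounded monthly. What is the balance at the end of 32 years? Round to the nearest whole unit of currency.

£5,187,170

Periodic rate i = 0.0934/12 = 0.00778333; n = 32 × 12 = 384 periods.
Accumulation factor s(384|0.00778333) × (1+i) = 2412.637079; FV = 2150 × 2412.637079 = 5,187,169.7192
(Beginning-of-period payments → annuity-due factor ×(1+i).)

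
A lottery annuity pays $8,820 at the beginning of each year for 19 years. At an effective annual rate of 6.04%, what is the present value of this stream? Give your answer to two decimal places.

$104,033.27

PV = PMT · [1 − (1+i)^(−n)] / i × (1+i) = 8820 · 11.795156 = 104,033.2716
(Beginning-of-period payments → annuity-due factor ×(1+i).)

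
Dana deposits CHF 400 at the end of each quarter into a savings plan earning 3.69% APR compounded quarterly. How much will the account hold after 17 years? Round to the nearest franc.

CHF 37,601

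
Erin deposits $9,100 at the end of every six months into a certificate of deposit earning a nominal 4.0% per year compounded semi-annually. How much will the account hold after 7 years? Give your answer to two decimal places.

Periodic rate i = 0.04/2 = 0.02; n = 7 × 2 = 14 periods.
Accumulation factor s(14|0.02) = 15.973938; FV = 9100 × 15.973938 = 145,362.8372

$145,362.84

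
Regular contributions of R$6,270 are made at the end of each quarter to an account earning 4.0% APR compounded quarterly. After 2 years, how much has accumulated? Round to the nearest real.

R$51,951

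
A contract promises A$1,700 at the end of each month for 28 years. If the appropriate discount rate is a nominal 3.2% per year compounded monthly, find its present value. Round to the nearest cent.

A$376,962.49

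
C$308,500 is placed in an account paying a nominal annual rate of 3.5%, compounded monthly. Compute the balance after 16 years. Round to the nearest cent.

C$539,642.43

Periodic rate i = 0.035/12 = 0.00291667; n = 16 × 12 = 192 periods.
FV = 308,500 × (1 + 0.00291667)^192 = 539,642.4341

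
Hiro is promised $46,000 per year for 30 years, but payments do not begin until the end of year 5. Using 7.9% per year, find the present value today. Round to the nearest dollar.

$385,687

Value one period before first payment (t=4): 46000 × [1 − (1+0.079)^(−30)] / 0.079 = 46000 × 11.364838 = 522,782.5315
Discount back 4 years: 522,782.5315 × (1+0.079)^(−4) = 522,782.5315 × 0.737758 = 385,687.2557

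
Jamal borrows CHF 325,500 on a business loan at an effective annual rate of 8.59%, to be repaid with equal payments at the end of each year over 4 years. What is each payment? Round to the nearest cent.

Annuity-PV factor = 3.269091; PMT = 325500 / 3.269091 = 99,568.9607

CHF 99,568.96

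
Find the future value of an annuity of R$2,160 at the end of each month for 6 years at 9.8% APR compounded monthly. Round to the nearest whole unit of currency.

R$210,558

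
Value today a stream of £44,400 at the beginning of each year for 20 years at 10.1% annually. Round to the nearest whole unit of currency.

£413,356

PV = PMT · [1 − (1+i)^(−n)] / i × (1+i) = 44400 · 9.309809 = 413,355.5270
(Beginning-of-period payments → annuity-due factor ×(1+i).)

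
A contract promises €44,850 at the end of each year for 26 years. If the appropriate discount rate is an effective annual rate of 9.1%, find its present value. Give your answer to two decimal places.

€441,656.25

PV = PMT · [1 − (1+i)^(−n)] / i = 44850 · 9.847408 = 441,656.2494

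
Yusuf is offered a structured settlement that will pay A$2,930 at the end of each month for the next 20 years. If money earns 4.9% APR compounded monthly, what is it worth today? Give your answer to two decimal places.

A$447,708.25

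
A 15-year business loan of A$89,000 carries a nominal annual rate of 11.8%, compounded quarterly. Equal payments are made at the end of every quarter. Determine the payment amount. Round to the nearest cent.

i = 0.118/4 = 0.0295 per quarter; n = 15·4 = 60.
PMT = 89000 / ( [1 − (1+0.0295)^(−60)] / 0.0295 ) = 89000 / 27.974552 = 3,181.4629

A$3,181.46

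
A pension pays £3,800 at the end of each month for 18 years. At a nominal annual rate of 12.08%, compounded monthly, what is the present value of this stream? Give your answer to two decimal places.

i = 0.1208/12 = 0.0100667 per month; n = 18·12 = 216.
PV = PMT · [1 − (1+i)^(−n)] / i = 3800 · 87.921961 = 334,103.4530

£334,103.45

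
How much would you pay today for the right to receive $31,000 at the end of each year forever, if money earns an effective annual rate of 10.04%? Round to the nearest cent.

$308,764.94

PV = PMT / i = 31000 / 0.1004 = 308,764.9402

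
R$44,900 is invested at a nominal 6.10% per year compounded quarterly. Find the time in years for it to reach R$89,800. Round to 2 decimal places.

11.45 years

Periodic rate i = 0.061/4 = 0.01525.
(1+i)^n = 89800/44900 = 2.00000, so n = ln 2.00000 / ln 1.01525 = 45.7980 quarters
= 45.7980/4 years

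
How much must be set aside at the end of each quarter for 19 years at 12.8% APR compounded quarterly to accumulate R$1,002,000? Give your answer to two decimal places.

R$3,220.53

Periodic rate i = 0.128/4 = 0.032; n = 19 × 4 = 76 periods.
FV-annuity factor = 311.128919; PMT = 1.002e+06 / 311.128919 = 3,220.5299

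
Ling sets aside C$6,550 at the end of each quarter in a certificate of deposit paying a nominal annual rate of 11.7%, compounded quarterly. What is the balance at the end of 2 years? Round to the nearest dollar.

i = 0.117/4 = 0.02925 per quarter; n = 2·4 = 8.
FV = 6550 × [(1+0.02925)^8 − 1] / 0.02925 = 6550 × 8.868705 = 58,090.0168

C$58,090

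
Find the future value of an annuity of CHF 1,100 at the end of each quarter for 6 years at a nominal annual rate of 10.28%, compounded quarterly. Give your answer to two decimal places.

With 4 periods per year: i = 0.0257, n = 24.
Accumulation factor s(24|0.0257) = 32.630560; FV = 1100 × 32.630560 = 35,893.6165

CHF 35,893.62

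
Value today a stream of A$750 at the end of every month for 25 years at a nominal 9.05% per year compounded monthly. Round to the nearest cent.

i = 0.0905/12 = 0.00754167 per month; n = 25·12 = 300.
PV = PMT · [1 − (1+i)^(−n)] / i = 750 · 118.677043 = 89,007.7823

A$89,007.78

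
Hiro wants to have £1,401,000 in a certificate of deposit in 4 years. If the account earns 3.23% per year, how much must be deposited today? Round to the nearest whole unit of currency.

£1,233,714

Discount factor = (1+0.0323)^(−4) = 0.880595; PV = 1,401,000 × 0.880595 = 1,233,713.8093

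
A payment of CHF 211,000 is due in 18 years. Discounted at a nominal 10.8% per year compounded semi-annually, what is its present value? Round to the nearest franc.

CHF 31,770

Periodic rate i = 0.108/2 = 0.054; n = 18 × 2 = 36 periods.
Discount factor = (1+0.054)^(−36) = 0.150570; PV = 211,000 × 0.150570 = 31,770.2377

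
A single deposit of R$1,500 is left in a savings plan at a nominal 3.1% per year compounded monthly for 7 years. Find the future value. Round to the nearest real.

Periodic rate i = 0.031/12 = 0.00258333; n = 7 × 12 = 84 periods.
FV = PV·(1+i)^n = 1,500 × 1.241997 = 1,862.9948

R$1,863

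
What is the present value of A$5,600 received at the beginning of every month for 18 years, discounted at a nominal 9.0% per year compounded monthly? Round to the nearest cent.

A$602,491.44

Periodic rate i = 0.09/12 = 0.0075; n = 18 × 12 = 216 periods.
Annuity factor a(216|0.0075) × (1+i) = 107.587758; PV = 5600 × 107.587758 = 602,491.4423
(annuity-due: payments at period start, so ×(1+i).)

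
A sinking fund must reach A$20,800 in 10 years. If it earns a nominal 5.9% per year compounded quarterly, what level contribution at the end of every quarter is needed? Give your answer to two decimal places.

A$385.31

With 4 periods per year: i = 0.01475, n = 40.
PMT = 20800 / ( [(1+0.01475)^40 − 1] / 0.01475 ) = 20800 / 53.981822 = 385.3149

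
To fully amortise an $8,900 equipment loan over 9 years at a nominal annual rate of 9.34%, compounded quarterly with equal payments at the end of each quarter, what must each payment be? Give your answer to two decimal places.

$368.23

i = 0.0934/4 = 0.02335 per quarter; n = 9·4 = 36.
PMT = 8900 / ( [1 − (1+0.02335)^(−36)] / 0.02335 ) = 8900 / 24.169539 = 368.2321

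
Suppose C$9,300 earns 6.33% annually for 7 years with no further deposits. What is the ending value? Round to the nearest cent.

FV = 9,300 × (1 + 0.0633)^7 = 14,291.3628

C$14,291.36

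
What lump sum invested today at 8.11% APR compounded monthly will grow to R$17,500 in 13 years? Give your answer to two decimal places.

With 12 periods per year: i = 0.00675833, n = 156.
PV = FV·(1+i)^(−n) = 17,500 × 0.349674 = 6,119.2991

R$6,119.30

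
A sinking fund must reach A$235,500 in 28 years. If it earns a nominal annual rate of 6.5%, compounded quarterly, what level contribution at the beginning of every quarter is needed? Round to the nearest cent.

i = 0.065/4 = 0.01625 per quarter; n = 28·4 = 112.
PMT = 235500 / ( [(1+0.01625)^112 − 1] / 0.01625 × (1+i) ) = 235500 / 317.834604 = 740.9514

A$740.95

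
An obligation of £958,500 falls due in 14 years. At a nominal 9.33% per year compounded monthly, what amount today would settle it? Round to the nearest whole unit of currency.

Periodic rate i = 0.0933/12 = 0.007775; n = 14 × 12 = 168 periods.
PV = 958,500 / (1 + 0.007775)^168 = 958,500 / 3.673513 = 260,921.9309

£260,922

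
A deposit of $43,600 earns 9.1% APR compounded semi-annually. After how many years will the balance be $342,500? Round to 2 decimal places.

Periodic rate i = 0.091/2 = 0.0455.
(1+i)^n = 342500/43600 = 7.85550, so n = ln 7.85550 / ln 1.0455 = 46.3244 half-years
= 46.3244/2 years

23.16 years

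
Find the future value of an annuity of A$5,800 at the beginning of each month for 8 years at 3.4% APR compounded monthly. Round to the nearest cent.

With 12 periods per year: i = 0.00283333, n = 96.
Accumulation factor s(96|0.00283333) × (1+i) = 110.458765; FV = 5800 × 110.458765 = 640,660.8379
Payments are at the start of each period, so multiply by (1+i).

A$640,660.84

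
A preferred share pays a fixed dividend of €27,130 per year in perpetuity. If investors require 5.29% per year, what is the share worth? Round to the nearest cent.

PV = PMT / i = 27130 / 0.0529 = 512,854.4423

€512,854.44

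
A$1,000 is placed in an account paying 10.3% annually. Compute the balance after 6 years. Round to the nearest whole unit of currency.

A$1,801

FV = PV·(1+i)^n = 1,000 × 1.800749 = 1,800.7486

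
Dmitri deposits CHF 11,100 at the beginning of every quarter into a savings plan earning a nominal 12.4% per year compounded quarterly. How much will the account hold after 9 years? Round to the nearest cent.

CHF 738,815.43

i = 0.124/4 = 0.031 per quarter; n = 9·4 = 36.
Accumulation factor s(36|0.031) × (1+i) = 66.559949; FV = 11100 × 66.559949 = 738,815.4312
(annuity-due: payments at period start, so ×(1+i).)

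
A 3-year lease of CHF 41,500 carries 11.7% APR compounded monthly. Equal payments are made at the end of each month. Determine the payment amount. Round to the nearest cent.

CHF 1,372.46

i = 0.117/12 = 0.00975 per month; n = 3·12 = 36.
PMT = 41500 / ( [1 − (1+0.00975)^(−36)] / 0.00975 ) = 41500 / 30.237784 = 1,372.4551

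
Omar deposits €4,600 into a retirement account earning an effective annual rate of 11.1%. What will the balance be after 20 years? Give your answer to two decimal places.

€37,760.61

4,600 × (1+0.111)^20 = 4,600 × 8.208828 = 37,760.6108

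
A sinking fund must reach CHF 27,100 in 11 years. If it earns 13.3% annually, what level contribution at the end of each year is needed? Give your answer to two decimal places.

CHF 1,222.05

PMT = 27100 / ( [(1+0.133)^11 − 1] / 0.133 ) = 27100 / 22.175795 = 1,222.0531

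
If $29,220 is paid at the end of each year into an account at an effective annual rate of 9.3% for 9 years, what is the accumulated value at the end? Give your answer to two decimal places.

FV = 29220 × [(1+0.093)^9 − 1] / 0.093 = 29220 × 13.185899 = 385,291.9587

$385,291.96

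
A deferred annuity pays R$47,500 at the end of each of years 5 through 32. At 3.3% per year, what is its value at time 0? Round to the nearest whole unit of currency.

Value one period before first payment (t=4): 47500 × [1 − (1+0.033)^(−28)] / 0.033 = 47500 × 18.094116 = 859,470.4937
Discount back 4 years: 859,470.4937 × (1+0.033)^(−4) = 859,470.4937 × 0.878211 = 754,796.1660

R$754,796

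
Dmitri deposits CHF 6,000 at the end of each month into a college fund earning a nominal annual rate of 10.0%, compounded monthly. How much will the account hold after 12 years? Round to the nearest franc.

CHF 1,658,627

i = 0.1/12 = 0.00833333 per month; n = 12·12 = 144.
Accumulation factor s(144|0.00833333) = 276.437876; FV = 6000 × 276.437876 = 1,658,627.2566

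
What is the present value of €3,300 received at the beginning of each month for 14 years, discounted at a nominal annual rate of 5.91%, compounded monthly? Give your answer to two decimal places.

Periodic rate i = 0.0591/12 = 0.004925; n = 14 × 12 = 168 periods.
PV = 3300 × [1 − (1+0.004925)^(−168)] / 0.004925 × (1+i) = 3300 × 114.658733 = 378,373.8190
(annuity-due: payments at period start, so ×(1+i).)

€378,373.82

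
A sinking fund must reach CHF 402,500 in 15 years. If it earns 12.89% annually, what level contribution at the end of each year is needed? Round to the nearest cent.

FV-annuity factor = 40.058702; PMT = 402500 / 40.058702 = 10,047.7545

CHF 10,047.75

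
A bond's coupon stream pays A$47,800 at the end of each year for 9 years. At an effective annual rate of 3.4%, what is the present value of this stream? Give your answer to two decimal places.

Annuity factor a(9|0.034) = 7.642877; PV = 47800 × 7.642877 = 365,329.5324

A$365,329.53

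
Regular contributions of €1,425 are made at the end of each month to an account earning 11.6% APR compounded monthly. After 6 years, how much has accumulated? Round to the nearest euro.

Periodic rate i = 0.116/12 = 0.00966667; n = 6 × 12 = 72 periods.
FV = PMT · [(1+i)^n − 1] / i = 1425 · 103.346992 = 147,269.4639

€147,269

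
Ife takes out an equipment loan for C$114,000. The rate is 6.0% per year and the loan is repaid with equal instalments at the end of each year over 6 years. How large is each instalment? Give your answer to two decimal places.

PMT = 114000 / ( [1 − (1+0.06)^(−6)] / 0.06 ) = 114000 / 4.917324 = 23,183.3396

C$23,183.34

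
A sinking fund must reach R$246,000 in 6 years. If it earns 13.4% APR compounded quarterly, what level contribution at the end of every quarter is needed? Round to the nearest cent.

R$6,837.77

With 4 periods per year: i = 0.0335, n = 24.
FV-annuity factor = 35.976659; PMT = 246000 / 35.976659 = 6,837.7667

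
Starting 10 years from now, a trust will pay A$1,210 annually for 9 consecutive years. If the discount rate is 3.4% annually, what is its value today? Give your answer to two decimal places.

A$6,844.75

Value one period before first payment (t=9): 1210 × [1 − (1+0.034)^(−9)] / 0.034 = 1210 × 7.642877 = 9,247.8815
PV₀ = 9,247.8815 / (1+0.034)^9 = 9,247.8815 / 1.351092 = 6,844.7471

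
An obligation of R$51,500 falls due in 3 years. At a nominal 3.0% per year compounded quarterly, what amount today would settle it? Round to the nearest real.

i = 0.03/4 = 0.0075 per quarter; n = 3·4 = 12.
PV = 51,500 / (1 + 0.0075)^12 = 51,500 / 1.093807 = 47,083.2650

R$47,083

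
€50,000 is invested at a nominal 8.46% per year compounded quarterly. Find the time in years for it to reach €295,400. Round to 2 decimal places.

21.22 years

Periodic rate i = 0.0846/4 = 0.02115.
n = ln(295400/50000) / ln(1+0.02115) = ln(5.90800) / 0.020929 = 84.8712 quarters
= 84.8712/4 years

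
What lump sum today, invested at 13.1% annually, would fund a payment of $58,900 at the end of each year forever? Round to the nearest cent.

PV = C/r = 58900/0.131 = 449,618.3206

$449,618.32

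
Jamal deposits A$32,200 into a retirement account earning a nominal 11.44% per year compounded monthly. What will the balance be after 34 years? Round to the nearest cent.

A$1,545,562.23

With 12 periods per year: i = 0.00953333, n = 408.
FV = PV·(1+i)^n = 32,200 × 47.998827 = 1,545,562.2275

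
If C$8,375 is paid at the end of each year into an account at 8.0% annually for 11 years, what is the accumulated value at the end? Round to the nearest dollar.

C$139,406

FV = 8375 × [(1+0.08)^11 − 1] / 0.08 = 8375 × 16.645487 = 139,405.9575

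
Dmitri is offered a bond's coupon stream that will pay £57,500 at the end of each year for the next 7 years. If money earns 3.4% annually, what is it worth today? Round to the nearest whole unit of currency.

£352,902

PV = 57500 × [1 − (1+0.034)^(−7)] / 0.034 = 57500 × 6.137428 = 352,902.1138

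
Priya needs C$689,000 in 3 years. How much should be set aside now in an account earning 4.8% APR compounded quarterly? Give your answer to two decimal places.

C$597,108.25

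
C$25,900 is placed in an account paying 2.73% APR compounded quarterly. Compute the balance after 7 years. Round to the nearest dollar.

C$31,334

i = 0.0273/4 = 0.006825 per quarter; n = 7·4 = 28.
FV = 25,900 × (1 + 0.006825)^28 = 31,333.6874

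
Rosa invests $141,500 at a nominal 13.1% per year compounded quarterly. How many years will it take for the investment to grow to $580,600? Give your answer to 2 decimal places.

Periodic rate i = 0.131/4 = 0.03275.
n = ln(580600/141500) / ln(1+0.03275) = ln(4.10318) / 0.032225 = 43.8093 quarters
= 43.8093/4 years

10.95 years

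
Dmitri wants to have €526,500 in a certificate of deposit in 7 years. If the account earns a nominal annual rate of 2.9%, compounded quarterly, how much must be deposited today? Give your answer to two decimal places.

i = 0.029/4 = 0.00725 per quarter; n = 7·4 = 28.
PV = FV·(1+i)^(−n) = 526,500 × 0.816876 = 430,085.3464

€430,085.35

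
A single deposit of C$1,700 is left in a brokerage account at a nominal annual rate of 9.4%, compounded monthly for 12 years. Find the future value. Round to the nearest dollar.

With 12 periods per year: i = 0.00783333, n = 144.
FV = 1,700 × (1 + 0.00783333)^144 = 5,229.0687

C$5,229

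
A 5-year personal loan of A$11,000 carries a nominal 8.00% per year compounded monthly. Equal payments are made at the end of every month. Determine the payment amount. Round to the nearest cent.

Periodic rate i = 0.08/12 = 0.00666667; n = 5 × 12 = 60 periods.
PMT = 11000 / ( [1 − (1+0.00666667)^(−60)] / 0.00666667 ) = 11000 / 49.318433 = 223.0403

A$223.04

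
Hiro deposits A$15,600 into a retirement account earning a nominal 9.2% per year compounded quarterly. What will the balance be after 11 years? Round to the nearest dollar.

A$42,428

i = 0.092/4 = 0.023 per quarter; n = 11·4 = 44.
FV = 15,600 × (1 + 0.023)^44 = 42,427.9923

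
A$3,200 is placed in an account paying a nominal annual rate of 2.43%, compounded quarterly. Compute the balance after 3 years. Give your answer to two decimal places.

A$3,441.23

Periodic rate i = 0.0243/4 = 0.006075; n = 3 × 4 = 12 periods.
FV = 3,200 × (1 + 0.006075)^12 = 3,441.2345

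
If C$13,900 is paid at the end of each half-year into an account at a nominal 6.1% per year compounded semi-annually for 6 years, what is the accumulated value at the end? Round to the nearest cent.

C$197,830.50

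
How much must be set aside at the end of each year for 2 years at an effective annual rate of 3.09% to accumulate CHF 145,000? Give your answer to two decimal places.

CHF 71,396.92

FV-annuity factor = 2.030900; PMT = 145000 / 2.030900 = 71,396.9176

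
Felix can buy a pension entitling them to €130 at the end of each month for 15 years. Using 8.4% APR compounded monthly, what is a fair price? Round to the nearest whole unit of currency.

€13,280

i = 0.084/12 = 0.007 per month; n = 15·12 = 180.
PV = 130 × [1 − (1+0.007)^(−180)] / 0.007 = 130 × 102.156876 = 13,280.3938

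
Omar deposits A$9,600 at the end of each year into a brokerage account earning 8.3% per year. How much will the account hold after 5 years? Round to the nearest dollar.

A$56,657

FV = 9600 × [(1+0.083)^5 − 1] / 0.083 = 9600 × 5.901796 = 56,657.2454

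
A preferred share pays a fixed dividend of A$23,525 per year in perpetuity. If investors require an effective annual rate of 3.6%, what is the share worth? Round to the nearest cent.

A$653,472.22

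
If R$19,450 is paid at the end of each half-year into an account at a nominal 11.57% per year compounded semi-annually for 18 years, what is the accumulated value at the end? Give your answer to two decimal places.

Periodic rate i = 0.1157/2 = 0.05785; n = 18 × 2 = 36 periods.
FV = 19450 × [(1+0.05785)^36 − 1] / 0.05785 = 19450 × 113.621223 = 2,209,932.7860

R$2,209,932.79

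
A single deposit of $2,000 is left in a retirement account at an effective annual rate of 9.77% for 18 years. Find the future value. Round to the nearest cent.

2,000 × (1+0.0977)^18 = 2,000 × 5.354340 = 10,708.6803

$10,708.68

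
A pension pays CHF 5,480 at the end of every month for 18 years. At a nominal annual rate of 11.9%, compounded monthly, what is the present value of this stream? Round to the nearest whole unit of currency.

Periodic rate i = 0.119/12 = 0.00991667; n = 18 × 12 = 216 periods.
PV = PMT · [1 − (1+i)^(−n)] / i = 5480 · 88.874094 = 487,030.0378

CHF 487,030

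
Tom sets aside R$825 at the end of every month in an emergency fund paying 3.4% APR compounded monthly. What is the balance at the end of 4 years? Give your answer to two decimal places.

R$42,354.99

Periodic rate i = 0.034/12 = 0.00283333; n = 4 × 12 = 48 periods.
FV = PMT · [(1+i)^n − 1] / i = 825 · 51.339387 = 42,354.9942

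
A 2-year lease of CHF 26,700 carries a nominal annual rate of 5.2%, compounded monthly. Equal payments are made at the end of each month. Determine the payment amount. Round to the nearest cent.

i = 0.052/12 = 0.00433333 per month; n = 2·12 = 24.
PMT = 26700 / ( [1 − (1+0.00433333)^(−24)] / 0.00433333 ) = 26700 / 22.747428 = 1,173.7591

CHF 1,173.76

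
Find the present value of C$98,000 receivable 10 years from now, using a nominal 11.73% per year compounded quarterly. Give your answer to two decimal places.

C$30,840.77

i = 0.1173/4 = 0.029325 per quarter; n = 10·4 = 40.
PV = FV·(1+i)^(−n) = 98,000 × 0.314702 = 30,840.7718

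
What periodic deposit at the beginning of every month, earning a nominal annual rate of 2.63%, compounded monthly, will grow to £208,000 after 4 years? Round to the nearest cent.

Periodic rate i = 0.0263/12 = 0.00219167; n = 4 × 12 = 48 periods.
FV-annuity factor × (1+i) = 50.668173; PMT = 208000 / 50.668173 = 4,105.1411

£4,105.14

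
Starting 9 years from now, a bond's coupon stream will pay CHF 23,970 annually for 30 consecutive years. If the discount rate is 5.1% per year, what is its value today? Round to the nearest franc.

Value one period before first payment (t=8): 23970 × [1 − (1+0.051)^(−30)] / 0.051 = 23970 × 15.198759 = 364,314.2638
Discount back 8 years: 364,314.2638 × (1+0.051)^(−8) = 364,314.2638 × 0.671705 = 244,711.5383

CHF 244,712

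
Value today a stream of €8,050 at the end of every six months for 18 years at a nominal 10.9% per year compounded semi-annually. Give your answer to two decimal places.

i = 0.109/2 = 0.0545 per half-year; n = 18·2 = 36.
Annuity factor a(36|0.0545) = 15.632644; PV = 8050 × 15.632644 = 125,842.7879

€125,842.79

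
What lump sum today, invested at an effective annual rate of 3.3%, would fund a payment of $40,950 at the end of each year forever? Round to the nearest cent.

PV = C/r = 40950/0.033 = 1,240,909.0909

$1,240,909.09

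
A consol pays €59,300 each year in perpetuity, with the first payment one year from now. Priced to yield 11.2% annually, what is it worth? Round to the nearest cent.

PV = C/r = 59300/0.112 = 529,464.2857

€529,464.29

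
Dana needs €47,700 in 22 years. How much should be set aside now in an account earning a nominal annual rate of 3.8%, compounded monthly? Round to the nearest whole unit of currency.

Periodic rate i = 0.038/12 = 0.00316667; n = 22 × 12 = 264 periods.
PV = FV·(1+i)^(−n) = 47,700 × 0.434014 = 20,702.4547

€20,702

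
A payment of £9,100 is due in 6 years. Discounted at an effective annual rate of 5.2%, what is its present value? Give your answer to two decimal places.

PV = FV·(1+i)^(−n) = 9,100 × 0.737744 = 6,713.4685

£6,713.47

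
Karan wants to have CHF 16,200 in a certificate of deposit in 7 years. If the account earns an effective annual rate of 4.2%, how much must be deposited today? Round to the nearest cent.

Discount factor = (1+0.042)^(−7) = 0.749766; PV = 16,200 × 0.749766 = 12,146.2155

CHF 12,146.22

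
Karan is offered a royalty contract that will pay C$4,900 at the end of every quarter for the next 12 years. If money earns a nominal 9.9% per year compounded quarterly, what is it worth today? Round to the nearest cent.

C$136,750.34

Periodic rate i = 0.099/4 = 0.02475; n = 12 × 4 = 48 periods.
Annuity factor a(48|0.02475) = 27.908234; PV = 4900 × 27.908234 = 136,750.3447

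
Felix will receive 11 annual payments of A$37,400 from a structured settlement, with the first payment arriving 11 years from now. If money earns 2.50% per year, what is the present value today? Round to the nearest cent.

A$277,974.93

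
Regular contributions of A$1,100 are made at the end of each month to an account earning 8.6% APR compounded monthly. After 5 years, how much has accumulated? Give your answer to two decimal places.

Periodic rate i = 0.086/12 = 0.00716667; n = 5 × 12 = 60 periods.
Accumulation factor s(60|0.00716667) = 74.637478; FV = 1100 × 74.637478 = 82,101.2263

A$82,101.23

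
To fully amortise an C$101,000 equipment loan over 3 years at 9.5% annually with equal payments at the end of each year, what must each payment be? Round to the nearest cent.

PMT = 101000 / ( [1 − (1+0.095)^(−3)] / 0.095 ) = 101000 / 2.508907 = 40,256.5766

C$40,256.58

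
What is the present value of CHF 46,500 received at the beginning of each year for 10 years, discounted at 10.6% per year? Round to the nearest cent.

CHF 308,025.25

PV = 46500 × [1 − (1+0.106)^(−10)] / 0.106 × (1+i) = 46500 × 6.624199 = 308,025.2526
(Beginning-of-period payments → annuity-due factor ×(1+i).)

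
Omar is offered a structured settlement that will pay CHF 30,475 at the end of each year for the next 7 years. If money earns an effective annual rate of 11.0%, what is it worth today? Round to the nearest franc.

CHF 143,604

PV = PMT · [1 − (1+i)^(−n)] / i = 30475 · 4.712196 = 143,604.1812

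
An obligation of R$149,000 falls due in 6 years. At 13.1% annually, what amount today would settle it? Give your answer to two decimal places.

PV = FV·(1+i)^(−n) = 149,000 × 0.477776 = 71,188.6306

R$71,188.63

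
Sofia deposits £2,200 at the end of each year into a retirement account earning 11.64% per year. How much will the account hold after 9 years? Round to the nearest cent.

Accumulation factor s(9|0.1164) = 14.552245; FV = 2200 × 14.552245 = 32,014.9380

£32,014.94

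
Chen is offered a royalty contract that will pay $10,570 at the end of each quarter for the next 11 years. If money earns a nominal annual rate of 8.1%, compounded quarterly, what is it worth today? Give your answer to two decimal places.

i = 0.081/4 = 0.02025 per quarter; n = 11·4 = 44.
PV = 10570 × [1 − (1+0.02025)^(−44)] / 0.02025 = 10570 × 28.942550 = 305,922.7528

$305,922.75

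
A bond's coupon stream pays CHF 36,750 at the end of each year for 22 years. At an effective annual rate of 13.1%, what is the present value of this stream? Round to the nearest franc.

CHF 261,836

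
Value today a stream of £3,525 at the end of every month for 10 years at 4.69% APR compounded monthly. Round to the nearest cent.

With 12 periods per year: i = 0.00390833, n = 120.
PV = 3525 × [1 − (1+0.00390833)^(−120)] / 0.00390833 = 3525 × 95.641856 = 337,137.5432

£337,137.54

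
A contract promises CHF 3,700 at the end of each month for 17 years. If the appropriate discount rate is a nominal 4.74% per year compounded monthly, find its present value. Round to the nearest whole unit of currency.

CHF 517,588

With 12 periods per year: i = 0.00395, n = 204.
PV = PMT · [1 − (1+i)^(−n)] / i = 3700 · 139.888596 = 517,587.8041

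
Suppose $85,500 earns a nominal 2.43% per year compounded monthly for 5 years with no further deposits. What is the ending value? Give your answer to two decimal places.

Periodic rate i = 0.0243/12 = 0.002025; n = 5 × 12 = 60 periods.
FV = 85,500 × (1 + 0.002025)^60 = 96,533.8306

$96,533.83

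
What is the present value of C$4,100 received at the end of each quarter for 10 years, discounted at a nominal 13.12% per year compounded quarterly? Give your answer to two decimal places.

C$90,623.56

i = 0.1312/4 = 0.0328 per quarter; n = 10·4 = 40.
PV = PMT · [1 − (1+i)^(−n)] / i = 4100 · 22.103308 = 90,623.5645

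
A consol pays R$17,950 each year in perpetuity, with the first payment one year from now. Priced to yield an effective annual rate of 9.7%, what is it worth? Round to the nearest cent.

R$185,051.55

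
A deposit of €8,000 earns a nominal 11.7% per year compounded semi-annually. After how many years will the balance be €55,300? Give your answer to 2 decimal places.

Periodic rate i = 0.117/2 = 0.0585.
n = ln(55300/8000) / ln(1+0.0585) = ln(6.91250) / 0.056853 = 34.0059 half-years
= 34.0059/2 years

17.00 years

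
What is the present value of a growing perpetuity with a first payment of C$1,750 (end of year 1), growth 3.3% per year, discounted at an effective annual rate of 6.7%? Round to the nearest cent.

PV = PMT / (i − g) = 1750 / (0.067 − 0.033) = 1750 / 0.034000 = 51,470.5882

C$51,470.59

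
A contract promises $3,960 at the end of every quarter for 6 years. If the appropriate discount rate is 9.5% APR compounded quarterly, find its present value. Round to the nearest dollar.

With 4 periods per year: i = 0.02375, n = 24.
PV = PMT · [1 − (1+i)^(−n)] / i = 3960 · 18.134469 = 71,812.4953

$71,812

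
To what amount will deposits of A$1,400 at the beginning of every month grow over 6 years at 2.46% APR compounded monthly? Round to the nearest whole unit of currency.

A$108,722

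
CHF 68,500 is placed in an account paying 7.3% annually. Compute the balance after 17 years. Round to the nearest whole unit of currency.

CHF 226,927

FV = 68,500 × (1 + 0.073)^17 = 226,926.8292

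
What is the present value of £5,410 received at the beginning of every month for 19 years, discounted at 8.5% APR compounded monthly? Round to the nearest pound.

i = 0.085/12 = 0.00708333 per month; n = 19·12 = 228.
Annuity factor a(228|0.00708333) × (1+i) = 113.737456; PV = 5410 × 113.737456 = 615,319.6361
(annuity-due: payments at period start, so ×(1+i).)

£615,320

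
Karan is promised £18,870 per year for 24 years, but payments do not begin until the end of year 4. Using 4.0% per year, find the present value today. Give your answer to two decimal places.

Value one period before first payment (t=3): 18870 × [1 − (1+0.04)^(−24)] / 0.04 = 18870 × 15.246963 = 287,710.1945
Discount back 3 years: 287,710.1945 × (1+0.04)^(−3) = 287,710.1945 × 0.888996 = 255,773.3152

£255,773.32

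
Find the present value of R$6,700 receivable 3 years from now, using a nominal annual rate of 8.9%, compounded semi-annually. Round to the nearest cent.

R$5,159.70

Periodic rate i = 0.089/2 = 0.0445; n = 3 × 2 = 6 periods.
Discount factor = (1+0.0445)^(−6) = 0.770104; PV = 6,700 × 0.770104 = 5,159.6963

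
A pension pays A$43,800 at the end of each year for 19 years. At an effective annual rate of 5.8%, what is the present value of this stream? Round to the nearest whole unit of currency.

A$496,459

PV = PMT · [1 − (1+i)^(−n)] / i = 43800 · 11.334687 = 496,459.3074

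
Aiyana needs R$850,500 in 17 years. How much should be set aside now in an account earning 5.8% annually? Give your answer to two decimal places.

R$326,150.44

PV = 850,500 / (1 + 0.058)^17 = 850,500 / 2.607692 = 326,150.4387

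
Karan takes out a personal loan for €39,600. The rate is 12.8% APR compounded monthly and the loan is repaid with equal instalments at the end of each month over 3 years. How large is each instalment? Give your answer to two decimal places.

Periodic rate i = 0.128/12 = 0.0106667; n = 3 × 12 = 36 periods.
PMT = 39600 / ( [1 − (1+0.0106667)^(−36)] / 0.0106667 ) = 39600 / 29.763942 = 1,330.4689

€1,330.47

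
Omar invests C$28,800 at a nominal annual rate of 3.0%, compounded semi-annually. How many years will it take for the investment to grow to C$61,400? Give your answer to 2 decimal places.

Periodic rate i = 0.03/2 = 0.015.
(1+i)^n = 61400/28800 = 2.13194, so n = ln 2.13194 / ln 1.015 = 50.8465 half-years
= 50.8465/2 years

25.42 years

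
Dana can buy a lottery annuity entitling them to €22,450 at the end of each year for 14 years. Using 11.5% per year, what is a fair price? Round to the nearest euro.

€152,690

PV = PMT · [1 − (1+i)^(−n)] / i = 22450 · 6.801329 = 152,689.8415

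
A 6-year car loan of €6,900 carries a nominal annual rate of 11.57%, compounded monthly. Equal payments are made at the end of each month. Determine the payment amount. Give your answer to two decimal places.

€133.36

With 12 periods per year: i = 0.00964167, n = 72.
PMT = 6900 / ( [1 − (1+0.00964167)^(−72)] / 0.00964167 ) = 6900 / 51.740275 = 133.3584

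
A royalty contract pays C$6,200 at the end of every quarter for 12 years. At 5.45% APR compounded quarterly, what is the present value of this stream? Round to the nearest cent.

C$217,392.42

i = 0.0545/4 = 0.013625 per quarter; n = 12·4 = 48.
PV = PMT · [1 − (1+i)^(−n)] / i = 6200 · 35.063293 = 217,392.4157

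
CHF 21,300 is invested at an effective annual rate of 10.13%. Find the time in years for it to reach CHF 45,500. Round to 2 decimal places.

7.87 years

n = ln(45500/21300) / ln(1+0.1013) = ln(2.13615) / 0.096491 = 7.8660 years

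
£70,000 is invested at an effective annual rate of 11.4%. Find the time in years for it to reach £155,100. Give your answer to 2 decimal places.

n = ln(155100/70000) / ln(1+0.114) = ln(2.21571) / 0.107957 = 7.3694 years

7.37 years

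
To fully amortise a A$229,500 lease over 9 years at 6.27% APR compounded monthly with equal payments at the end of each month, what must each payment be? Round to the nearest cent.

Periodic rate i = 0.0627/12 = 0.005225; n = 9 × 12 = 108 periods.
PMT = 229500 / ( [1 − (1+0.005225)^(−108)] / 0.005225 ) = 229500 / 82.374292 = 2,786.0634

A$2,786.06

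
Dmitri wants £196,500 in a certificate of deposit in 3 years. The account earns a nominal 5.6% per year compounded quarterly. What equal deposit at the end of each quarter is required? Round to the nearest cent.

£15,152.09

With 4 periods per year: i = 0.014, n = 12.
FV-annuity factor = 12.968509; PMT = 196500 / 12.968509 = 15,152.0886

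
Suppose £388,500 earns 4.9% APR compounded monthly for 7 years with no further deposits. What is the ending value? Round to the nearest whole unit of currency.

£547,080

With 12 periods per year: i = 0.00408333, n = 84.
FV = 388,500 × (1 + 0.00408333)^84 = 547,079.8548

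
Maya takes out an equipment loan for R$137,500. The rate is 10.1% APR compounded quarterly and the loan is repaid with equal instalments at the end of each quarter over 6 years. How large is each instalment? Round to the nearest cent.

R$7,709.26

Periodic rate i = 0.101/4 = 0.02525; n = 6 × 4 = 24 periods.
Annuity-PV factor = 17.835689; PMT = 137500 / 17.835689 = 7,709.2621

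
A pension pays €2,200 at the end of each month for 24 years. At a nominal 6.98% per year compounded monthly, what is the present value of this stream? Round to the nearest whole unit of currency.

€307,049

With 12 periods per year: i = 0.00581667, n = 288.
Annuity factor a(288|0.00581667) = 139.567599; PV = 2200 × 139.567599 = 307,048.7181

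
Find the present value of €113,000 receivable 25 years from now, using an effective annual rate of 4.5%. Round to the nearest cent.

PV = 113,000 / (1 + 0.045)^25 = 113,000 / 3.005434 = 37,598.5574

€37,598.56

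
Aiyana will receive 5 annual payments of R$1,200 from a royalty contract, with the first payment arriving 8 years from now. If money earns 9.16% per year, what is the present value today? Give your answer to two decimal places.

R$2,516.79

PV at t=7 (ordinary 5-year annuity): 1200 × a(5|0.0916) = 1200 × 3.873557 = 4,648.2684
PV₀ = 4,648.2684 / (1+0.0916)^7 = 4,648.2684 / 1.846906 = 2,516.7872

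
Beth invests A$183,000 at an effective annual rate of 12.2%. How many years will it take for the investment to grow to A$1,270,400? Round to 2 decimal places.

16.83 years

n = ln(1.2704e+06/183000) / ln(1+0.122) = ln(6.94208) / 0.115113 = 16.8322 years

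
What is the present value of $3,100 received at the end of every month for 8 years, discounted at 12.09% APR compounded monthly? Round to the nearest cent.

$190,156.85

i = 0.1209/12 = 0.010075 per month; n = 8·12 = 96.
PV = 3100 × [1 − (1+0.010075)^(−96)] / 0.010075 = 3100 × 61.340919 = 190,156.8480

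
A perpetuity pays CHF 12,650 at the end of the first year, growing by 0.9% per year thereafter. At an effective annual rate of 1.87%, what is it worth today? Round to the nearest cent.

CHF 1,304,123.71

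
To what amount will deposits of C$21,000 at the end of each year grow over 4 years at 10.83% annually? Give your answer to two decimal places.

FV = 21000 × [(1+0.1083)^4 − 1] / 0.1083 = 21000 × 4.697986 = 98,657.7018

C$98,657.70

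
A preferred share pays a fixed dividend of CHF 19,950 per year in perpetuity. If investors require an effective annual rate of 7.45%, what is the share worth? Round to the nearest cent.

CHF 267,785.23

PV = PMT / i = 19950 / 0.0745 = 267,785.2349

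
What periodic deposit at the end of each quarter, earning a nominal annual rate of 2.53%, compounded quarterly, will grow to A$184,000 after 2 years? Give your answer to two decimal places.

With 4 periods per year: i = 0.006325, n = 8.
PMT = 184000 / ( [(1+0.006325)^8 − 1] / 0.006325 ) = 184000 / 8.179358 = 22,495.6528

A$22,495.65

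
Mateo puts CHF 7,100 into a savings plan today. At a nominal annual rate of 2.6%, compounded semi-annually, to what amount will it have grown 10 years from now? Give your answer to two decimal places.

CHF 9,192.79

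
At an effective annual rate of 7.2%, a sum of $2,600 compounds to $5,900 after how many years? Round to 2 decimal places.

11.79 years

(1+i)^n = 5900/2600 = 2.26923, so n = ln 2.26923 / ln 1.072 = 11.7861 years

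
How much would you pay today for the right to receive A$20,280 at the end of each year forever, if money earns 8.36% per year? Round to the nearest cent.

A$242,583.73

PV = C/r = 20280/0.0836 = 242,583.7321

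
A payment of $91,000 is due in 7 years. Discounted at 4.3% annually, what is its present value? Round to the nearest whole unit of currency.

$67,772

PV = FV·(1+i)^(−n) = 91,000 × 0.744749 = 67,772.1453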